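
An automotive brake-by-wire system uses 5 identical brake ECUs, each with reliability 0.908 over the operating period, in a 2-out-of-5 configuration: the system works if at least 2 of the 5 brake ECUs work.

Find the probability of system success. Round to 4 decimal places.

R = Σ_{i=2}^{5} C(5,i) p^i (1−p)^{5−i} with p = 0.908
C(5,2)·0.908^2·0.092^3 = 0.006420
C(5,3)·0.908^3·0.092^2 = 0.063363
C(5,4)·0.908^4·0.092^1 = 0.312681
C(5,5)·0.908^5·0.092^0 = 0.617205
Sum = 0.9997

0.9997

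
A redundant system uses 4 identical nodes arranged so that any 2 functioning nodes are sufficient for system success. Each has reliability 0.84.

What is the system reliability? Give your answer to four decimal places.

0.9856

R = Σ_{i=2}^{4} C(4,i) p^i (1−p)^{4−i} with p = 0.84
C(4,2)·0.84^2·0.16^2 = 0.108380
C(4,3)·0.84^3·0.16^1 = 0.379331
C(4,4)·0.84^4·0.16^0 = 0.497871
Sum = 0.9856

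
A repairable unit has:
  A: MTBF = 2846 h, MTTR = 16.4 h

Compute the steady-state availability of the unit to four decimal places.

A(A) = MTBF/(MTBF+MTTR) = 2846/(2846+16.4) = 0.9943

0.9943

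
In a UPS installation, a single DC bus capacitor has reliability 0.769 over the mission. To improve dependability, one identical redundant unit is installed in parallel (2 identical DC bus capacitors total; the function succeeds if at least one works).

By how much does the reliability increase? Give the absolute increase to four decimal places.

0.1776

R_before = 0.769
R_after = 1 − (1 − 0.769)^2 = 0.9466
ΔR = 0.9466 − 0.769 = 0.1776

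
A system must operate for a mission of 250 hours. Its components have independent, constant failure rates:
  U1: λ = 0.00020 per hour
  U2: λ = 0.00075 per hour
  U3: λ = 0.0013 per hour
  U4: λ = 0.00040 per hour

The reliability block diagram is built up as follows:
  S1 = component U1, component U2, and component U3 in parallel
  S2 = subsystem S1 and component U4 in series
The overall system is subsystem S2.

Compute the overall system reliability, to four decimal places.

0.9027

R(U1) = exp(−0.00020 × 250) = 0.951229
R(U2) = exp(−0.00075 × 250) = 0.829029
R(U3) = exp(−0.0013 × 250) = 0.722527
R(U4) = exp(−0.00040 × 250) = 0.904837
Parallel (U1, U2, and U3): 1 − (1 − 0.951229)(1 − 0.829029)(1 − 0.722527) = 0.997686
Series ([0.997686] and U4): 0.997686 × 0.904837 = 0.9027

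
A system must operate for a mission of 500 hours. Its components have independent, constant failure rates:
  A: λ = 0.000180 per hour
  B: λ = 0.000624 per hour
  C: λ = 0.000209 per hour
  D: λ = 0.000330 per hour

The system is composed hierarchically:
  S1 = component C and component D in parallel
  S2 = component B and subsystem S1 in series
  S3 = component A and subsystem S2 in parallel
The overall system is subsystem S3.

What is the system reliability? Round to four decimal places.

R(A) = exp(−0.000180 × 500) = 0.913931
R(B) = exp(−0.000624 × 500) = 0.731982
R(C) = exp(−0.000209 × 500) = 0.900775
R(D) = exp(−0.000330 × 500) = 0.847894
Parallel (C and D): 1 − (1 − 0.900775)(1 − 0.847894) = 0.984907
Series (B and [0.984907]): 0.731982 × 0.984907 = 0.720934
Parallel (A and [0.720934]): 1 − (1 − 0.913931)(1 − 0.720934) = 0.9760

0.9760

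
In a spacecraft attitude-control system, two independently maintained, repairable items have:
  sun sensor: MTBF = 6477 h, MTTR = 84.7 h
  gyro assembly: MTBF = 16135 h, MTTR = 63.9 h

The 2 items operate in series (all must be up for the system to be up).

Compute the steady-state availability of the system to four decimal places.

0.9832

A(sun sensor) = MTBF/(MTBF+MTTR) = 6477/(6477+84.7) = 0.987092
A(gyro assembly) = MTBF/(MTBF+MTTR) = 16135/(16135+63.9) = 0.996055
Series availability: 0.987092 × 0.996055 = 0.9832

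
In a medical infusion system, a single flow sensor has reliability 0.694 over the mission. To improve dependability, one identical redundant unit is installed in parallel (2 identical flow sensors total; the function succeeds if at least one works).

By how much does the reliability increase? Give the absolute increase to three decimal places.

R_before = 0.694
R_after = 1 − (1 − 0.694)^2 = 0.906
ΔR = 0.906 − 0.694 = 0.212

0.212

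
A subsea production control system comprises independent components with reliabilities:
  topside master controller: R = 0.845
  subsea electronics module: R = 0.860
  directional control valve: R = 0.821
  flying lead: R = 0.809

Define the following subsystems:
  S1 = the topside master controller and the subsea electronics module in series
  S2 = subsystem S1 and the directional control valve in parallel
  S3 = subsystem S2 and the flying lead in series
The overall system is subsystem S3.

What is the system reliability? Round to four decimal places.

0.7694

Series (topside master controller and subsea electronics module): 0.845000 × 0.860000 = 0.726700
Parallel ([0.726700] and directional control valve): 1 − (1 − 0.726700)(1 − 0.821000) = 0.951079
Series ([0.951079] and flying lead): 0.951079 × 0.809000 = 0.7694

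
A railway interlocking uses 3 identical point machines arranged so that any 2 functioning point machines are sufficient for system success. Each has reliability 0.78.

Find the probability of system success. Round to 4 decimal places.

R = Σ_{i=2}^{3} C(3,i) p^i (1−p)^{3−i} with p = 0.78
C(3,2)·0.78^2·0.22^1 = 0.401544
C(3,3)·0.78^3·0.22^0 = 0.474552
Sum = 0.8761

0.8761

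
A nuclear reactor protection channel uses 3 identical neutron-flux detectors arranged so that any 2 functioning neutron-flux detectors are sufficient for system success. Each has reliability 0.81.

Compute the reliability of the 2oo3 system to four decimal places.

R = Σ_{i=2}^{3} C(3,i) p^i (1−p)^{3−i} with p = 0.81
C(3,2)·0.81^2·0.19^1 = 0.373977
C(3,3)·0.81^3·0.19^0 = 0.531441
Sum = 0.9054

0.9054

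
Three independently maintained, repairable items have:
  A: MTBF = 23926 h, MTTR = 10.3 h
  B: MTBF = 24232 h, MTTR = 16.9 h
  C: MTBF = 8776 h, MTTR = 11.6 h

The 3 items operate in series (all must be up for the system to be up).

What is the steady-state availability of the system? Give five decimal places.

A(A) = MTBF/(MTBF+MTTR) = 23926/(23926+10.3) = 0.999570
A(B) = MTBF/(MTBF+MTTR) = 24232/(24232+16.9) = 0.999303
A(C) = MTBF/(MTBF+MTTR) = 8776/(8776+11.6) = 0.998680
Series availability: 0.999570 × 0.999303 × 0.998680 = 0.99755

0.99755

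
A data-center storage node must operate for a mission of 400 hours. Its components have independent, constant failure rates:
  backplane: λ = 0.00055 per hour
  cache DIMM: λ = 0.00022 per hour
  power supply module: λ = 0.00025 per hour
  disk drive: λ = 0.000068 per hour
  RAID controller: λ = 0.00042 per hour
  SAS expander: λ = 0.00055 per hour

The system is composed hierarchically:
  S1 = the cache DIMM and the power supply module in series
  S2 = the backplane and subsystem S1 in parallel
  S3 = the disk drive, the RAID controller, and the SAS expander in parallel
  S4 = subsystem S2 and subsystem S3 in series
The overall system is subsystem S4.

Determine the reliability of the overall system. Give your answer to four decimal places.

R(backplane) = exp(−0.00055 × 400) = 0.802519
R(cache DIMM) = exp(−0.00022 × 400) = 0.915761
R(power supply module) = exp(−0.00025 × 400) = 0.904837
R(disk drive) = exp(−0.000068 × 400) = 0.973167
R(RAID controller) = exp(−0.00042 × 400) = 0.845354
R(SAS expander) = exp(−0.00055 × 400) = 0.802519
Series (cache DIMM and power supply module): 0.915761 × 0.904837 = 0.828614
Parallel (backplane and [0.828614]): 1 − (1 − 0.802519)(1 − 0.828614) = 0.966155
Parallel (disk drive, RAID controller, and SAS expander): 1 − (1 − 0.973167)(1 − 0.845354)(1 − 0.802519) = 0.999181
Series ([0.966155] and [0.999181]): 0.966155 × 0.999181 = 0.9654

0.9654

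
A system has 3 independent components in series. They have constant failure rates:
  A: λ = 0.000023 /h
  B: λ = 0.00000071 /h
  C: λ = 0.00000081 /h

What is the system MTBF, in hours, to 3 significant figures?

Series of exponential components: λ_sys = Σ λ_i
λ_sys = 0.000023 + 0.00000071 + 0.00000081 = 2.4520e-05 /h
MTBF = 1 / λ_sys = 40800 h

40800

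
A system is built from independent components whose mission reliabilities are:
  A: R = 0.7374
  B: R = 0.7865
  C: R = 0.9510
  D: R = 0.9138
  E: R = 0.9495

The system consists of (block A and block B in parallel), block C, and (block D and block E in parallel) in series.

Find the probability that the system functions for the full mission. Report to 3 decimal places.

0.894

Parallel (A and B): 1 − (1 − 0.73740)(1 − 0.78650) = 0.94393
Parallel (D and E): 1 − (1 − 0.91380)(1 − 0.94950) = 0.99565
Series ([0.94393], C, and [0.99565]): 0.94393 × 0.95100 × 0.99565 = 0.894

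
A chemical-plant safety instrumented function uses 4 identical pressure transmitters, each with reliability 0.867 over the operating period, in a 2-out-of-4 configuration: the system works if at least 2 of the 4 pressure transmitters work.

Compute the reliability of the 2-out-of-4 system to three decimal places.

R = Σ_{i=2}^{4} C(4,i) p^i (1−p)^{4−i} with p = 0.867
C(4,2)·0.867^2·0.133^2 = 0.07978
C(4,3)·0.867^3·0.133^1 = 0.34671
C(4,4)·0.867^4·0.133^0 = 0.56504
Sum = 0.992

0.992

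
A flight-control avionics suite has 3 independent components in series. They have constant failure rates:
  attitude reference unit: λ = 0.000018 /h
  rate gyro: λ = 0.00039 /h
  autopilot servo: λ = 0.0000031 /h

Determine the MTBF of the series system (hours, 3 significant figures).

Series of exponential components: λ_sys = Σ λ_i
λ_sys = 0.000018 + 0.00039 + 0.0000031 = 4.1110e-04 /h
MTBF = 1 / λ_sys = 2430 h

2430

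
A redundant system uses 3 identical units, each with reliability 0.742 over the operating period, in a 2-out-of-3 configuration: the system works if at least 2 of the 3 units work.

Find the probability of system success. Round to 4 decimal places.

0.8347

R = Σ_{i=2}^{3} C(3,i) p^i (1−p)^{3−i} with p = 0.742
C(3,2)·0.742^2·0.258^1 = 0.426137
C(3,3)·0.742^3·0.258^0 = 0.408518
Sum = 0.8347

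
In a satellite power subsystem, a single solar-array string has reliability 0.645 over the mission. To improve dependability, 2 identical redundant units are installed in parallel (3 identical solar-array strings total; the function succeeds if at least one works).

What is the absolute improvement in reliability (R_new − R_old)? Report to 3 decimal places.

0.310

R_before = 0.645
R_after = 1 − (1 − 0.645)^3 = 0.955
ΔR = 0.955 − 0.645 = 0.310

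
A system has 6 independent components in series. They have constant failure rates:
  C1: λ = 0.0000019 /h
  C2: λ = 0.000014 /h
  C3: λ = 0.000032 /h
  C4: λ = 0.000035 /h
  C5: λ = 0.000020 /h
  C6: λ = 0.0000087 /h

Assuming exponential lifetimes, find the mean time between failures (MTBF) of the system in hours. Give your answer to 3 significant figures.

Series of exponential components: λ_sys = Σ λ_i
λ_sys = 0.0000019 + 0.000014 + 0.000032 + 0.000035 + 0.000020 + 0.0000087 = 1.1160e-04 /h
MTBF = 1 / λ_sys = 8960 h

8960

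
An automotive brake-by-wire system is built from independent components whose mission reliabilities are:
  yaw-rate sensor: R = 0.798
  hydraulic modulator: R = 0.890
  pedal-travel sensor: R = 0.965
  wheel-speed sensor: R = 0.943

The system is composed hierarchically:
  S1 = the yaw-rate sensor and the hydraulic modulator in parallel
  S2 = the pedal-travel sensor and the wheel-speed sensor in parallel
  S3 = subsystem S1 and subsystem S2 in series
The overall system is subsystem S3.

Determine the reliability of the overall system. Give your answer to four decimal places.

0.9758

Parallel (yaw-rate sensor and hydraulic modulator): 1 − (1 − 0.798000)(1 − 0.890000) = 0.977780
Parallel (pedal-travel sensor and wheel-speed sensor): 1 − (1 − 0.965000)(1 − 0.943000) = 0.998005
Series ([0.977780] and [0.998005]): 0.977780 × 0.998005 = 0.9758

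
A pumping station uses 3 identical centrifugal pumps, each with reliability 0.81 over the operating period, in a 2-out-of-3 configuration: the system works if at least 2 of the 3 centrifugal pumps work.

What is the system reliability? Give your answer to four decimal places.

0.9054

R = Σ_{i=2}^{3} C(3,i) p^i (1−p)^{3−i} with p = 0.81
C(3,2)·0.81^2·0.19^1 = 0.373977
C(3,3)·0.81^3·0.19^0 = 0.531441
Sum = 0.9054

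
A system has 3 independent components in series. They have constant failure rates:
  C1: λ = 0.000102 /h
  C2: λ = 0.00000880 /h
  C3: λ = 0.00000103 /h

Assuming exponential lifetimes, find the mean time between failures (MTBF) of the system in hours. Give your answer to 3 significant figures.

Series of exponential components: λ_sys = Σ λ_i
λ_sys = 0.000102 + 0.00000880 + 0.00000103 = 1.1183e-04 /h
MTBF = 1 / λ_sys = 8940 h

8940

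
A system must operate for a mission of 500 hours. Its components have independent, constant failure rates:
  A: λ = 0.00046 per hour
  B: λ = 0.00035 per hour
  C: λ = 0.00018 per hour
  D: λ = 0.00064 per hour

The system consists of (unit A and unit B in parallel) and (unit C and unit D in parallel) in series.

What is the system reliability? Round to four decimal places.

0.9442

R(A) = exp(−0.00046 × 500) = 0.794534
R(B) = exp(−0.00035 × 500) = 0.839457
R(C) = exp(−0.00018 × 500) = 0.913931
R(D) = exp(−0.00064 × 500) = 0.726149
Parallel (A and B): 1 − (1 − 0.794534)(1 − 0.839457) = 0.967014
Parallel (C and D): 1 − (1 − 0.913931)(1 − 0.726149) = 0.976430
Series ([0.967014] and [0.976430]): 0.967014 × 0.976430 = 0.9442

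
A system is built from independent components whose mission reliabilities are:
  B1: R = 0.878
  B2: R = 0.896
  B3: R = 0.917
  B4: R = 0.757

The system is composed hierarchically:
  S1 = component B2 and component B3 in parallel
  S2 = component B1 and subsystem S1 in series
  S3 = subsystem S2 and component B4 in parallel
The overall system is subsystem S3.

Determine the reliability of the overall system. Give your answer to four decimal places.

0.9685

Parallel (B2 and B3): 1 − (1 − 0.896000)(1 − 0.917000) = 0.991368
Series (B1 and [0.991368]): 0.878000 × 0.991368 = 0.870421
Parallel ([0.870421] and B4): 1 − (1 − 0.870421)(1 − 0.757000) = 0.9685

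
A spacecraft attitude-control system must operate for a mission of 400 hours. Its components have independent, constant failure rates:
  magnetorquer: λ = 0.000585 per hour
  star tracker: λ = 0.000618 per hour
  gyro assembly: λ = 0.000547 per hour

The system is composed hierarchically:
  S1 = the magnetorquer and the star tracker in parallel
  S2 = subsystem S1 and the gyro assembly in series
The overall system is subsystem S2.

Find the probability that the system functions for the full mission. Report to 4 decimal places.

R(magnetorquer) = exp(−0.000585 × 400) = 0.791362
R(star tracker) = exp(−0.000618 × 400) = 0.780984
R(gyro assembly) = exp(−0.000547 × 400) = 0.803482
Parallel (magnetorquer and star tracker): 1 − (1 − 0.791362)(1 − 0.780984) = 0.954305
Series ([0.954305] and gyro assembly): 0.954305 × 0.803482 = 0.7668

0.7668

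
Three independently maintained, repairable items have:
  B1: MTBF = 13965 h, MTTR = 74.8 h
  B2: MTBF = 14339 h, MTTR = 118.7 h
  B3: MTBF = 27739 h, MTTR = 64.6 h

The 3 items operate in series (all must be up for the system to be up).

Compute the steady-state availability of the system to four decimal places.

0.9842

A(B1) = MTBF/(MTBF+MTTR) = 13965/(13965+74.8) = 0.994672
A(B2) = MTBF/(MTBF+MTTR) = 14339/(14339+118.7) = 0.991790
A(B3) = MTBF/(MTBF+MTTR) = 27739/(27739+64.6) = 0.997677
Series availability: 0.994672 × 0.991790 × 0.997677 = 0.9842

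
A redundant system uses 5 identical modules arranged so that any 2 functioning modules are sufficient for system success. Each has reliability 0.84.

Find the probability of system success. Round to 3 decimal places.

0.997

R = Σ_{i=2}^{5} C(5,i) p^i (1−p)^{5−i} with p = 0.84
C(5,2)·0.84^2·0.16^3 = 0.02890
C(5,3)·0.84^3·0.16^2 = 0.15173
C(5,4)·0.84^4·0.16^1 = 0.39830
C(5,5)·0.84^5·0.16^0 = 0.41821
Sum = 0.997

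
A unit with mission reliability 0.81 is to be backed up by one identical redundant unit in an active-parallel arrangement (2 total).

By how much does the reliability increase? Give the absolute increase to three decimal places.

0.154

R_before = 0.81
R_after = 1 − (1 − 0.81)^2 = 0.964
ΔR = 0.964 − 0.81 = 0.154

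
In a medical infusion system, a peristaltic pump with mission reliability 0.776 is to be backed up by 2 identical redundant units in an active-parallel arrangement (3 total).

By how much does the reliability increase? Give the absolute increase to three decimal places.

R_before = 0.776
R_after = 1 − (1 − 0.776)^3 = 0.989
ΔR = 0.989 − 0.776 = 0.213

0.213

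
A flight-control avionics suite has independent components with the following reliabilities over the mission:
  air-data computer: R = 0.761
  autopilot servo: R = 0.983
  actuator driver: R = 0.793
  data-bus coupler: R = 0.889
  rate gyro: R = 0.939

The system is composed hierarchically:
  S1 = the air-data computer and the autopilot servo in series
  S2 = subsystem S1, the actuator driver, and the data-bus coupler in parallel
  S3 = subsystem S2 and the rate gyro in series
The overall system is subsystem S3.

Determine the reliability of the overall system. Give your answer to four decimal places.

Series (air-data computer and autopilot servo): 0.761000 × 0.983000 = 0.748063
Parallel ([0.748063], actuator driver, and data-bus coupler): 1 − (1 − 0.748063)(1 − 0.793000)(1 − 0.889000) = 0.994211
Series ([0.994211] and rate gyro): 0.994211 × 0.939000 = 0.9336

0.9336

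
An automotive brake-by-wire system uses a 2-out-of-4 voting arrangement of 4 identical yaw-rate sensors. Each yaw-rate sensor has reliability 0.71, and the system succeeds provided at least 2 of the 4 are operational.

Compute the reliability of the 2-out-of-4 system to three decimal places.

0.924

R = Σ_{i=2}^{4} C(4,i) p^i (1−p)^{4−i} with p = 0.71
C(4,2)·0.71^2·0.29^2 = 0.25437
C(4,3)·0.71^3·0.29^1 = 0.41518
C(4,4)·0.71^4·0.29^0 = 0.25412
Sum = 0.924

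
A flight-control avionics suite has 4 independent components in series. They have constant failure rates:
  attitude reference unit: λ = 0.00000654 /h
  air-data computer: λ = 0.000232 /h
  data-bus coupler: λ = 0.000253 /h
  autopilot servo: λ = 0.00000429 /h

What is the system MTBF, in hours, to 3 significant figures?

2020

Series of exponential components: λ_sys = Σ λ_i
λ_sys = 0.00000654 + 0.000232 + 0.000253 + 0.00000429 = 4.9583e-04 /h
MTBF = 1 / λ_sys = 2020 h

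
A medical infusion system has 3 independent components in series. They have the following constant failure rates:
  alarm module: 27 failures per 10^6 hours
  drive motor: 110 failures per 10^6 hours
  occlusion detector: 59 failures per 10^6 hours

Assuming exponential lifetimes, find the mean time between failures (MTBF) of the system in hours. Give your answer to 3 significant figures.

Series of exponential components: λ_sys = Σ λ_i
λ_sys = 0.000027 + 0.00011 + 0.000059 = 1.9600e-04 /h
MTBF = 1 / λ_sys = 5100 h

5100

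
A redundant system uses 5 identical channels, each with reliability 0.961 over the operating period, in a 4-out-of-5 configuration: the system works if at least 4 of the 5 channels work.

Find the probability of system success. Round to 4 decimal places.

0.9859

R = Σ_{i=4}^{5} C(5,i) p^i (1−p)^{5−i} with p = 0.961
C(5,4)·0.961^4·0.039^1 = 0.166314
C(5,5)·0.961^5·0.039^0 = 0.819628
Sum = 0.9859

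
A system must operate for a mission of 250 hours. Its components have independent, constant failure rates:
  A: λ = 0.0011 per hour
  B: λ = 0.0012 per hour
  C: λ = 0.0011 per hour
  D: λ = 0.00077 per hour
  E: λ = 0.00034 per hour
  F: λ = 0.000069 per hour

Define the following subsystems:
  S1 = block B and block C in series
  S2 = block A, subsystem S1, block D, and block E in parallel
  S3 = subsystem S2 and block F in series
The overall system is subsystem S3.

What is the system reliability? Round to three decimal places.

0.981

R(A) = exp(−0.0011 × 250) = 0.75957
R(B) = exp(−0.0012 × 250) = 0.74082
R(C) = exp(−0.0011 × 250) = 0.75957
R(D) = exp(−0.00077 × 250) = 0.82489
R(E) = exp(−0.00034 × 250) = 0.91851
R(F) = exp(−0.000069 × 250) = 0.98290
Series (B and C): 0.74082 × 0.75957 = 0.56270
Parallel (A, [0.56270], D, and E): 1 − (1 − 0.75957)(1 − 0.56270)(1 − 0.82489)(1 − 0.91851) = 0.99850
Series ([0.99850] and F): 0.99850 × 0.98290 = 0.981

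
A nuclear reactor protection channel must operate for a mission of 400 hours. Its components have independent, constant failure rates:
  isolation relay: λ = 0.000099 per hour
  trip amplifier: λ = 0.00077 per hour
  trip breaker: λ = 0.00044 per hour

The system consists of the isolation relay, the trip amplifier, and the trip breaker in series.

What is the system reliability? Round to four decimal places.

R(isolation relay) = exp(−0.000099 × 400) = 0.961174
R(trip amplifier) = exp(−0.00077 × 400) = 0.734915
R(trip breaker) = exp(−0.00044 × 400) = 0.838618
Series (isolation relay, trip amplifier, and trip breaker): 0.961174 × 0.734915 × 0.838618 = 0.5924

0.5924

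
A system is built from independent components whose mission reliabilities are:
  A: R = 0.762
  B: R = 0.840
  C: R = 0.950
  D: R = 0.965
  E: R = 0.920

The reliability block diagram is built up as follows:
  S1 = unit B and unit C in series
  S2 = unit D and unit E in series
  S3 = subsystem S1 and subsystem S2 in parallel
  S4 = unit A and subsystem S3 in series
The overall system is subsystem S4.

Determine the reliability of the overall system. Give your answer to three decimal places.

Series (B and C): 0.84000 × 0.95000 = 0.79800
Series (D and E): 0.96500 × 0.92000 = 0.88780
Parallel ([0.79800] and [0.88780]): 1 − (1 − 0.79800)(1 − 0.88780) = 0.97734
Series (A and [0.97734]): 0.76200 × 0.97734 = 0.745

0.745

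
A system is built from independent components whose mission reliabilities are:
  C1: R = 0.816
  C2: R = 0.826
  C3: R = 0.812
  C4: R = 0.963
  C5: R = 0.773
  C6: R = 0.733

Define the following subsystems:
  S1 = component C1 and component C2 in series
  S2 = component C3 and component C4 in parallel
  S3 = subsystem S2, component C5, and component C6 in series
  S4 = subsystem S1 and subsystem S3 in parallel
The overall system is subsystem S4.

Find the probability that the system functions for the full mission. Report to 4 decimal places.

Series (C1 and C2): 0.816000 × 0.826000 = 0.674016
Parallel (C3 and C4): 1 − (1 − 0.812000)(1 − 0.963000) = 0.993044
Series ([0.993044], C5, and C6): 0.993044 × 0.773000 × 0.733000 = 0.562668
Parallel ([0.674016] and [0.562668]): 1 − (1 − 0.674016)(1 − 0.562668) = 0.8574

0.8574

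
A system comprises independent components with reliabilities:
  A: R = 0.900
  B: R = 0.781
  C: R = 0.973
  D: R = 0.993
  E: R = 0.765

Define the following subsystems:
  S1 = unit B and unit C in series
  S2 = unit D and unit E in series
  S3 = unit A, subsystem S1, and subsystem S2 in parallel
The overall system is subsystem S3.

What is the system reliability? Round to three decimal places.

Series (B and C): 0.78100 × 0.97300 = 0.75991
Series (D and E): 0.99300 × 0.76500 = 0.75965
Parallel (A, [0.75991], and [0.75965]): 1 − (1 − 0.90000)(1 − 0.75991)(1 − 0.75965) = 0.994

0.994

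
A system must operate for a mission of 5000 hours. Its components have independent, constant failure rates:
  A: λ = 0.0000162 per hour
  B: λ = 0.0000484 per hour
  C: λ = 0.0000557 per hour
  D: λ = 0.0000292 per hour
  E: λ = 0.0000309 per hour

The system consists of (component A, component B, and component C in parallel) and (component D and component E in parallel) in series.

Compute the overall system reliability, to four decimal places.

R(A) = exp(−0.0000162 × 5000) = 0.922194
R(B) = exp(−0.0000484 × 5000) = 0.785056
R(C) = exp(−0.0000557 × 5000) = 0.756918
R(D) = exp(−0.0000292 × 5000) = 0.864158
R(E) = exp(−0.0000309 × 5000) = 0.856843
Parallel (A, B, and C): 1 − (1 − 0.922194)(1 − 0.785056)(1 − 0.756918) = 0.995935
Parallel (D and E): 1 − (1 − 0.864158)(1 − 0.856843) = 0.980553
Series ([0.995935] and [0.980553]): 0.995935 × 0.980553 = 0.9766

0.9766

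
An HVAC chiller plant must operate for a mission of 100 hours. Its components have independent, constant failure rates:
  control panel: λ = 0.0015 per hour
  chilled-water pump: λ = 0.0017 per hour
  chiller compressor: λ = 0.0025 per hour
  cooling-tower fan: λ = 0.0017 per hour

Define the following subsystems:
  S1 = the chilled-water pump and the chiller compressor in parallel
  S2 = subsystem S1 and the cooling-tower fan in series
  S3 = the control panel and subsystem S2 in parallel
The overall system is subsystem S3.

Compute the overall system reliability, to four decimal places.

0.9742

R(control panel) = exp(−0.0015 × 100) = 0.860708
R(chilled-water pump) = exp(−0.0017 × 100) = 0.843665
R(chiller compressor) = exp(−0.0025 × 100) = 0.778801
R(cooling-tower fan) = exp(−0.0017 × 100) = 0.843665
Parallel (chilled-water pump and chiller compressor): 1 − (1 − 0.843665)(1 − 0.778801) = 0.965419
Series ([0.965419] and cooling-tower fan): 0.965419 × 0.843665 = 0.814490
Parallel (control panel and [0.814490]): 1 − (1 − 0.860708)(1 − 0.814490) = 0.9742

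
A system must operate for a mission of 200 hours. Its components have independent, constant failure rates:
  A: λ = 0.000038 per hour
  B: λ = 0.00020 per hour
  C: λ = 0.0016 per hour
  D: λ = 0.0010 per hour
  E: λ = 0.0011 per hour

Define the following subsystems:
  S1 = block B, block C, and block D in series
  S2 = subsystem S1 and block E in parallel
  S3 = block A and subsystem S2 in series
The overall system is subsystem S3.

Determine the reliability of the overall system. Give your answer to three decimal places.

0.908

R(A) = exp(−0.000038 × 200) = 0.99243
R(B) = exp(−0.00020 × 200) = 0.96079
R(C) = exp(−0.0016 × 200) = 0.72615
R(D) = exp(−0.0010 × 200) = 0.81873
R(E) = exp(−0.0011 × 200) = 0.80252
Series (B, C, and D): 0.96079 × 0.72615 × 0.81873 = 0.57121
Parallel ([0.57121] and E): 1 − (1 − 0.57121)(1 − 0.80252) = 0.91532
Series (A and [0.91532]): 0.99243 × 0.91532 = 0.908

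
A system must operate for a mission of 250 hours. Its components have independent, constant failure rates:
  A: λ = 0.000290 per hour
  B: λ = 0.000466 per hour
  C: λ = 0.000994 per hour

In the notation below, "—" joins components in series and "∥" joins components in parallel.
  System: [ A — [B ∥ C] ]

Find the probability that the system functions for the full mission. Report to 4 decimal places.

R(A) = exp(−0.000290 × 250) = 0.930066
R(B) = exp(−0.000466 × 250) = 0.890030
R(C) = exp(−0.000994 × 250) = 0.779970
Parallel (B and C): 1 − (1 − 0.890030)(1 − 0.779970) = 0.975803
Series (A and [0.975803]): 0.930066 × 0.975803 = 0.9076

0.9076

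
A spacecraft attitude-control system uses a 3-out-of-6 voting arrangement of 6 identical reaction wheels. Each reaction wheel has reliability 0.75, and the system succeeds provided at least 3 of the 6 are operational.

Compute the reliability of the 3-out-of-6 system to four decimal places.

R = Σ_{i=3}^{6} C(6,i) p^i (1−p)^{6−i} with p = 0.75
C(6,3)·0.75^3·0.25^3 = 0.131836
C(6,4)·0.75^4·0.25^2 = 0.296631
C(6,5)·0.75^5·0.25^1 = 0.355957
C(6,6)·0.75^6·0.25^0 = 0.177979
Sum = 0.9624

0.9624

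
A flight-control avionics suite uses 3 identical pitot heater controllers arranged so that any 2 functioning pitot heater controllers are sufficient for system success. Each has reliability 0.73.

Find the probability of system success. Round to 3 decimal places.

0.821

R = Σ_{i=2}^{3} C(3,i) p^i (1−p)^{3−i} with p = 0.73
C(3,2)·0.73^2·0.27^1 = 0.43165
C(3,3)·0.73^3·0.27^0 = 0.38902
Sum = 0.821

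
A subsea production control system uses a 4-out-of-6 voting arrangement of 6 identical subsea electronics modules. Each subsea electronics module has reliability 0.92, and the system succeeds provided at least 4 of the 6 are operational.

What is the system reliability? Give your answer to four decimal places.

0.9915

R = Σ_{i=4}^{6} C(6,i) p^i (1−p)^{6−i} with p = 0.92
C(6,4)·0.92^4·0.08^2 = 0.068774
C(6,5)·0.92^5·0.08^1 = 0.316359
C(6,6)·0.92^6·0.08^0 = 0.606355
Sum = 0.9915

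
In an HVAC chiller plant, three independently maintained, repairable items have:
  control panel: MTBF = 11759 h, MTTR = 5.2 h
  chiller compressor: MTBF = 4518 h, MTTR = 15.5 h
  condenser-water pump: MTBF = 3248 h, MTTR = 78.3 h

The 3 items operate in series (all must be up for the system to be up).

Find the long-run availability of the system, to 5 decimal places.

A(control panel) = MTBF/(MTBF+MTTR) = 11759/(11759+5.2) = 0.999558
A(chiller compressor) = MTBF/(MTBF+MTTR) = 4518/(4518+15.5) = 0.996581
A(condenser-water pump) = MTBF/(MTBF+MTTR) = 3248/(3248+78.3) = 0.976460
Series availability: 0.999558 × 0.996581 × 0.976460 = 0.97269

0.97269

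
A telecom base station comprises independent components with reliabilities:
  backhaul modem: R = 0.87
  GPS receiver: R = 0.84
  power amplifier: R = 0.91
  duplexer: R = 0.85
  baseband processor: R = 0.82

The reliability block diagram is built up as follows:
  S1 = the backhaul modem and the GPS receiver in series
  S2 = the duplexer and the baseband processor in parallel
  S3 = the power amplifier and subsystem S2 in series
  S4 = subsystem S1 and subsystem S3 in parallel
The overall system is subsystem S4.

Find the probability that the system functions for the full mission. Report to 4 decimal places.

0.9692

Series (backhaul modem and GPS receiver): 0.870000 × 0.840000 = 0.730800
Parallel (duplexer and baseband processor): 1 − (1 − 0.850000)(1 − 0.820000) = 0.973000
Series (power amplifier and [0.973000]): 0.910000 × 0.973000 = 0.885430
Parallel ([0.730800] and [0.885430]): 1 − (1 − 0.730800)(1 − 0.885430) = 0.9692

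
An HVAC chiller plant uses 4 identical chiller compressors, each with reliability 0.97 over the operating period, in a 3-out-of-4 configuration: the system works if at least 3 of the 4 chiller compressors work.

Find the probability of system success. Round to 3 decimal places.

0.995

R = Σ_{i=3}^{4} C(4,i) p^i (1−p)^{4−i} with p = 0.97
C(4,3)·0.97^3·0.03^1 = 0.10952
C(4,4)·0.97^4·0.03^0 = 0.88529
Sum = 0.995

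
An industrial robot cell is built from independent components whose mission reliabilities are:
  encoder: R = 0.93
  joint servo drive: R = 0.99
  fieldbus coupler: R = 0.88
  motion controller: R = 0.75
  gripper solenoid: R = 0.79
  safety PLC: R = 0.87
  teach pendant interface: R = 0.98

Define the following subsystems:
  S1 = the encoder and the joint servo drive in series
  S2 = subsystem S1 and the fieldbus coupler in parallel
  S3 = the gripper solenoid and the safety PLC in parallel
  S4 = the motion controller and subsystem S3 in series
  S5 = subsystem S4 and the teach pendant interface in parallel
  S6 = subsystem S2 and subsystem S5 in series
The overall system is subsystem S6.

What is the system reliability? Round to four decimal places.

Series (encoder and joint servo drive): 0.930000 × 0.990000 = 0.920700
Parallel ([0.920700] and fieldbus coupler): 1 − (1 − 0.920700)(1 − 0.880000) = 0.990484
Parallel (gripper solenoid and safety PLC): 1 − (1 − 0.790000)(1 − 0.870000) = 0.972700
Series (motion controller and [0.972700]): 0.750000 × 0.972700 = 0.729525
Parallel ([0.729525] and teach pendant interface): 1 − (1 − 0.729525)(1 − 0.980000) = 0.994591
Series ([0.990484] and [0.994591]): 0.990484 × 0.994591 = 0.9851

0.9851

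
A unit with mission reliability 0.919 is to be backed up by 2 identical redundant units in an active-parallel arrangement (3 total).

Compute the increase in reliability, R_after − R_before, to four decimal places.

R_before = 0.919
R_after = 1 − (1 − 0.919)^3 = 0.9995
ΔR = 0.9995 − 0.919 = 0.0805

0.0805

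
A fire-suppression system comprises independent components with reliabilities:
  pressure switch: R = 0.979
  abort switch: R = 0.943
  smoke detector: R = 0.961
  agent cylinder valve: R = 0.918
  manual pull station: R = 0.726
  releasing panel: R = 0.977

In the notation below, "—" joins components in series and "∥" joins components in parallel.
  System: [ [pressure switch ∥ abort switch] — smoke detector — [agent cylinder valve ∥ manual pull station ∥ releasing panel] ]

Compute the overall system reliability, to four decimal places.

0.9594

Parallel (pressure switch and abort switch): 1 − (1 − 0.979000)(1 − 0.943000) = 0.998803
Parallel (agent cylinder valve, manual pull station, and releasing panel): 1 − (1 − 0.918000)(1 − 0.726000)(1 − 0.977000) = 0.999483
Series ([0.998803], smoke detector, and [0.999483]): 0.998803 × 0.961000 × 0.999483 = 0.9594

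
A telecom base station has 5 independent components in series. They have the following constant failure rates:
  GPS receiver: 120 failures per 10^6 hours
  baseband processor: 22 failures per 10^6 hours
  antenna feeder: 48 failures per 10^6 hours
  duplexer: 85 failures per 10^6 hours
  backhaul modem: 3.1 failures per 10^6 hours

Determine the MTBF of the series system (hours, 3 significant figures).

3600

Series of exponential components: λ_sys = Σ λ_i
λ_sys = 0.00012 + 0.000022 + 0.000048 + 0.000085 + 0.0000031 = 2.7810e-04 /h
MTBF = 1 / λ_sys = 3600 h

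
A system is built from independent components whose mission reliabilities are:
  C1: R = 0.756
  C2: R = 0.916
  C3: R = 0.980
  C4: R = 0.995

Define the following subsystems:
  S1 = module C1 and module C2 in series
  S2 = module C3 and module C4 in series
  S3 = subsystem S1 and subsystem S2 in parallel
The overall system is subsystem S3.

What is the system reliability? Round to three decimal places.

Series (C1 and C2): 0.75600 × 0.91600 = 0.69250
Series (C3 and C4): 0.98000 × 0.99500 = 0.97510
Parallel ([0.69250] and [0.97510]): 1 − (1 − 0.69250)(1 − 0.97510) = 0.992

0.992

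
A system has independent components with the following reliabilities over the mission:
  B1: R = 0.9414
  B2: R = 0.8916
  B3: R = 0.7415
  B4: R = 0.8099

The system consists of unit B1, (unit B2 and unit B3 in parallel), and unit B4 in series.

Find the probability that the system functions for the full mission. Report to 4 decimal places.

0.7411

Parallel (B2 and B3): 1 − (1 − 0.891600)(1 − 0.741500) = 0.971979
Series (B1, [0.971979], and B4): 0.941400 × 0.971979 × 0.809900 = 0.7411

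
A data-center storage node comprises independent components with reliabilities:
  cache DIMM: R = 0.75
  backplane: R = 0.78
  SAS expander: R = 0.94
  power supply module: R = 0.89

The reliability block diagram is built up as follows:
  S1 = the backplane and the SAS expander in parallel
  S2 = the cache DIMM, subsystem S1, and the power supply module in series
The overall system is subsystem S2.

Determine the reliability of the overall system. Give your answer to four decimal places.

0.6587

Parallel (backplane and SAS expander): 1 − (1 − 0.780000)(1 − 0.940000) = 0.986800
Series (cache DIMM, [0.986800], and power supply module): 0.750000 × 0.986800 × 0.890000 = 0.6587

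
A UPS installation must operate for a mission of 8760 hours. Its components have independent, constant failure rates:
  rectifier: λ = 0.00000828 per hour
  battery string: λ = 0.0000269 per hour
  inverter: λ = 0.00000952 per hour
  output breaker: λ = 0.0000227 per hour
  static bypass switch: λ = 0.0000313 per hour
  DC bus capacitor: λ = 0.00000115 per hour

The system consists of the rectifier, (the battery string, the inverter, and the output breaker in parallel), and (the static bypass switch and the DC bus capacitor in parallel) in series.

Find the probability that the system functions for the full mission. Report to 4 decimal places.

0.9250

R(rectifier) = exp(−0.00000828 × 8760) = 0.930035
R(battery string) = exp(−0.0000269 × 8760) = 0.790062
R(inverter) = exp(−0.00000952 × 8760) = 0.919987
R(output breaker) = exp(−0.0000227 × 8760) = 0.819671
R(static bypass switch) = exp(−0.0000313 × 8760) = 0.760189
R(DC bus capacitor) = exp(−0.00000115 × 8760) = 0.989977
Parallel (battery string, inverter, and output breaker): 1 − (1 − 0.790062)(1 − 0.919987)(1 − 0.819671) = 0.996971
Parallel (static bypass switch and DC bus capacitor): 1 − (1 − 0.760189)(1 − 0.989977) = 0.997596
Series (rectifier, [0.996971], and [0.997596]): 0.930035 × 0.996971 × 0.997596 = 0.9250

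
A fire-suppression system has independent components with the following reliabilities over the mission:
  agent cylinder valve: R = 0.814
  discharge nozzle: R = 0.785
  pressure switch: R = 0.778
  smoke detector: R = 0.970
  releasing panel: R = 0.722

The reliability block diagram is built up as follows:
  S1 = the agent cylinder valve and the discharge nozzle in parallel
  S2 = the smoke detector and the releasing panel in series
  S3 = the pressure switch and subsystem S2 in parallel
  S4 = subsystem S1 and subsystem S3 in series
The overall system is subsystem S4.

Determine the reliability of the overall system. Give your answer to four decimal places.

0.8961

Parallel (agent cylinder valve and discharge nozzle): 1 − (1 − 0.814000)(1 − 0.785000) = 0.960010
Series (smoke detector and releasing panel): 0.970000 × 0.722000 = 0.700340
Parallel (pressure switch and [0.700340]): 1 − (1 − 0.778000)(1 − 0.700340) = 0.933475
Series ([0.960010] and [0.933475]): 0.960010 × 0.933475 = 0.8961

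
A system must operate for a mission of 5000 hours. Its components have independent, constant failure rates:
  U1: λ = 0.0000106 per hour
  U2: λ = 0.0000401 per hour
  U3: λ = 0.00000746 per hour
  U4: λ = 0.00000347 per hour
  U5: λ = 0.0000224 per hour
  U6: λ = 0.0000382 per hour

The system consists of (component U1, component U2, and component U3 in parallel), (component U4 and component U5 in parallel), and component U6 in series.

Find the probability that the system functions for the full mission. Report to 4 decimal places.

R(U1) = exp(−0.0000106 × 5000) = 0.948380
R(U2) = exp(−0.0000401 × 5000) = 0.818321
R(U3) = exp(−0.00000746 × 5000) = 0.963387
R(U4) = exp(−0.00000347 × 5000) = 0.982800
R(U5) = exp(−0.0000224 × 5000) = 0.894044
R(U6) = exp(−0.0000382 × 5000) = 0.826133
Parallel (U1, U2, and U3): 1 − (1 − 0.948380)(1 − 0.818321)(1 − 0.963387) = 0.999657
Parallel (U4 and U5): 1 − (1 − 0.982800)(1 − 0.894044) = 0.998178
Series ([0.999657], [0.998178], and U6): 0.999657 × 0.998178 × 0.826133 = 0.8243

0.8243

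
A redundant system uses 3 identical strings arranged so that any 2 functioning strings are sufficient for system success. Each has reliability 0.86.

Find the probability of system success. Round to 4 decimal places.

R = Σ_{i=2}^{3} C(3,i) p^i (1−p)^{3−i} with p = 0.86
C(3,2)·0.86^2·0.14^1 = 0.310632
C(3,3)·0.86^3·0.14^0 = 0.636056
Sum = 0.9467

0.9467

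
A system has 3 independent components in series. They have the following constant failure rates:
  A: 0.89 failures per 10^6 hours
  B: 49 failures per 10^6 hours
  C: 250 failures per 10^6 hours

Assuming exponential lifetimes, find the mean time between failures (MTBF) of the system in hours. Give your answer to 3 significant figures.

3330

Series of exponential components: λ_sys = Σ λ_i
λ_sys = 0.00000089 + 0.000049 + 0.00025 = 2.9989e-04 /h
MTBF = 1 / λ_sys = 3330 h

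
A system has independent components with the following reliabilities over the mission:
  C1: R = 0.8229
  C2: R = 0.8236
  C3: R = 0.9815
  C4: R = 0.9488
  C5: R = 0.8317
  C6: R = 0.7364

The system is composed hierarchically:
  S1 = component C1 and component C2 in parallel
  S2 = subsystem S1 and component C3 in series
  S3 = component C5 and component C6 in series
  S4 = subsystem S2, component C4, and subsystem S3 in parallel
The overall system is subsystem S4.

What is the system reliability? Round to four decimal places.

Parallel (C1 and C2): 1 − (1 − 0.822900)(1 − 0.823600) = 0.968760
Series ([0.968760] and C3): 0.968760 × 0.981500 = 0.950838
Series (C5 and C6): 0.831700 × 0.736400 = 0.612464
Parallel ([0.950838], C4, and [0.612464]): 1 − (1 − 0.950838)(1 − 0.948800)(1 − 0.612464) = 0.9990

0.9990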